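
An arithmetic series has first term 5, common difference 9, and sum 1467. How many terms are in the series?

Using S = n/2 × [2a + (n-1)d]
1467 = n/2 × [2(5) + (n-1)(9)]
1467 = n/2 × [10 + 9n - 9]
2934 = n × [1 + 9n]
9n² + (1)n - 2934 = 0
Discriminant: Δ = (1)² - 4(9)(-2934) = 1 + 105624 = 105625
√Δ = 325
n = [-(1) + √Δ] / (2·9) = (-1 + 325) / 18 = 324 / 18 = 18
(The negative root is discarded since n must be a positive integer.)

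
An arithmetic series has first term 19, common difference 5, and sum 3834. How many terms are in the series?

Using S = n/2 × [2a + (n-1)d]
3834 = n/2 × [2(19) + (n-1)(5)]
3834 = n/2 × [38 + 5n - 5]
7668 = n × [33 + 5n]
5n² + (33)n - 7668 = 0
Discriminant: Δ = (33)² - 4(5)(-7668) = 1089 + 153360 = 154449
√Δ = 393
n = [-(33) + √Δ] / (2·5) = (-33 + 393) / 10 = 360 / 10 = 36
(The negative root is discarded since n must be a positive integer.)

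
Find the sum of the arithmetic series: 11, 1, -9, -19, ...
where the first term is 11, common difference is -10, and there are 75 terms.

Sₙ = n/2 × (first + last)
Last term = a + (n-1)d = 11 + (75-1)×(-10) = -729
S_75 = 75/2 × (11 + (-729))
S_75 = 75/2 × (-718) = -26925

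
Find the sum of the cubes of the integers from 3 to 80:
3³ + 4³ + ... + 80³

Use ∑_{k=1}^{n} k³ = [n(n+1)/2]², then subtract the first 2 terms.
∑_{k=1}^{80} k³ = [80×81/2]² = 3240² = 10497600
∑_{k=1}^{2} k³ = [2×3/2]² = 3² = 9
∑_{k=3}^{80} k³ = 10497600 - 9 = 10497591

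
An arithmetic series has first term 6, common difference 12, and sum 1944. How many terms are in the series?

Using S = n/2 × [2a + (n-1)d]
1944 = n/2 × [2(6) + (n-1)(12)]
1944 = n/2 × [12 + 12n - 12]
3888 = n × [0 + 12n]
12n² + (0)n - 3888 = 0
Discriminant: Δ = (0)² - 4(12)(-3888) = 0 + 186624 = 186624
√Δ = 432
n = [-(0) + √Δ] / (2·12) = (0 + 432) / 24 = 432 / 24 = 18
(The negative root is discarded since n must be a positive integer.)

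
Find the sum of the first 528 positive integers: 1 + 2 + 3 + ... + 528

Formula: ∑k = n(n+1)/2
= 528×529/2
= 279312/2
= 139656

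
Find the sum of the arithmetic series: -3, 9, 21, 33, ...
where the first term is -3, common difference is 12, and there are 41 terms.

Sₙ = n/2 × (first + last)
Last term = a + (n-1)d = -3 + (41-1)×12 = 477
S_41 = 41/2 × (-3 + 477)
S_41 = 41/2 × 474 = 9717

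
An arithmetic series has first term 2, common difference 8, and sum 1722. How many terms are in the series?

Using S = n/2 × [2a + (n-1)d]
1722 = n/2 × [2(2) + (n-1)(8)]
1722 = n/2 × [4 + 8n - 8]
3444 = n × [-4 + 8n]
8n² + (-4)n - 3444 = 0
Discriminant: Δ = (-4)² - 4(8)(-3444) = 16 + 110208 = 110224
√Δ = 332
n = [-(-4) + √Δ] / (2·8) = (4 + 332) / 16 = 336 / 16 = 21
(The negative root is discarded since n must be a positive integer.)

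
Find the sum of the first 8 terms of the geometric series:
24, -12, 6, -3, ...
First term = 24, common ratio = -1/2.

Sₙ = a(1 - rⁿ) / (1 - r)
S_8 = 24(1 - (-1/2)^8) / (1 - (-1/2))
S_8 = 24(1 - (1/256)) / (3/2)
S_8 = 255/16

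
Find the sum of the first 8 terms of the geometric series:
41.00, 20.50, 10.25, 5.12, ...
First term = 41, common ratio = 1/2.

Sₙ = a(1 - rⁿ) / (1 - r)
S_8 = 41(1 - (1/2)^8) / (1 - (1/2))
S_8 = 41(1 - (1/256)) / (1/2)
S_8 = 10455/128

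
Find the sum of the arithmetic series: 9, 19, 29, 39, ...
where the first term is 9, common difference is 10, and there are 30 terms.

Sₙ = n/2 × (first + last)
Last term = a + (n-1)d = 9 + (30-1)×10 = 299
S_30 = 30/2 × (9 + 299)
S_30 = 30/2 × 308 = 4620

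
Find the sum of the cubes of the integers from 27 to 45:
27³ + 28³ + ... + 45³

Use ∑_{k=1}^{n} k³ = [n(n+1)/2]², then subtract the first 26 terms.
∑_{k=1}^{45} k³ = [45×46/2]² = 1035² = 1071225
∑_{k=1}^{26} k³ = [26×27/2]² = 351² = 123201
∑_{k=27}^{45} k³ = 1071225 - 123201 = 948024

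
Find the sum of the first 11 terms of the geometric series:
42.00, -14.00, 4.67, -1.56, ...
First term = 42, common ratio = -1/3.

Sₙ = a(1 - rⁿ) / (1 - r)
S_11 = 42(1 - (-1/3)^11) / (1 - (-1/3))
S_11 = 42(1 - (-1/177147)) / (4/3)
S_11 = 620018/19683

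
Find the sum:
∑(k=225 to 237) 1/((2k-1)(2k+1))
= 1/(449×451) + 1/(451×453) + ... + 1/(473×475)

Partial fractions: 1/((2k-1)(2k+1)) = (1/2)[1/(2k-1) - 1/(2k+1)]
The series telescopes:
= (1/2)[1/449 - 1/475]
= 13/213275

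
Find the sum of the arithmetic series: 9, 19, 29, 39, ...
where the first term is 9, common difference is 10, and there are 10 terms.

Sₙ = n/2 × (first + last)
Last term = a + (n-1)d = 9 + (10-1)×10 = 99
S_10 = 10/2 × (9 + 99)
S_10 = 10/2 × 108 = 540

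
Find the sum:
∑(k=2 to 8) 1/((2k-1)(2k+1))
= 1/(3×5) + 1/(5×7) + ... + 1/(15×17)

Partial fractions: 1/((2k-1)(2k+1)) = (1/2)[1/(2k-1) - 1/(2k+1)]
The series telescopes:
= (1/2)[1/3 - 1/17]
= 7/51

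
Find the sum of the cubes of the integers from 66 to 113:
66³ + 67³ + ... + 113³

Use ∑_{k=1}^{n} k³ = [n(n+1)/2]², then subtract the first 65 terms.
∑_{k=1}^{113} k³ = [113×114/2]² = 6441² = 41486481
∑_{k=1}^{65} k³ = [65×66/2]² = 2145² = 4601025
∑_{k=66}^{113} k³ = 41486481 - 4601025 = 36885456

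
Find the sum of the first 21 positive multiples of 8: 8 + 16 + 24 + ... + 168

Factor out 8: = 8(1 + 2 + ... + 21) = 8 × n(n+1)/2
= 8 × 21×22/2
= 8 × 231
= 1848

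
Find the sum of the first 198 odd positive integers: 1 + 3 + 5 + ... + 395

Sum of first n odd numbers = n²
= 198²
= 39204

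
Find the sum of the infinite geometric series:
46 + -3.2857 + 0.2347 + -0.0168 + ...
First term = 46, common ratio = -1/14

For |r| < 1, S = a / (1 - r)
S = 46 / (1 - (-1/14))
S = 46 / (15/14)
S = 644/15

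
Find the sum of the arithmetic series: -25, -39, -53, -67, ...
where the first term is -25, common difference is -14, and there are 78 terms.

Sₙ = n/2 × (first + last)
Last term = a + (n-1)d = -25 + (78-1)×(-14) = -1103
S_78 = 78/2 × (-25 + (-1103))
S_78 = 78/2 × (-1128) = -43992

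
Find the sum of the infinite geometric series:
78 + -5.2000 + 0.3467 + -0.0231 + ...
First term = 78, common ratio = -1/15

For |r| < 1, S = a / (1 - r)
S = 78 / (1 - (-1/15))
S = 78 / (16/15)
S = 585/8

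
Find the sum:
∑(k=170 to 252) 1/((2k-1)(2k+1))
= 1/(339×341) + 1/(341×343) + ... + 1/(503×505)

Partial fractions: 1/((2k-1)(2k+1)) = (1/2)[1/(2k-1) - 1/(2k+1)]
The series telescopes:
= (1/2)[1/339 - 1/505]
= 83/171195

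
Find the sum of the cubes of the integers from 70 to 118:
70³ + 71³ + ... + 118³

Use ∑_{k=1}^{n} k³ = [n(n+1)/2]², then subtract the first 69 terms.
∑_{k=1}^{118} k³ = [118×119/2]² = 7021² = 49294441
∑_{k=1}^{69} k³ = [69×70/2]² = 2415² = 5832225
∑_{k=70}^{118} k³ = 49294441 - 5832225 = 43462216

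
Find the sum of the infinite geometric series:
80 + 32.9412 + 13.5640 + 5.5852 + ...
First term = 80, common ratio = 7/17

For |r| < 1, S = a / (1 - r)
S = 80 / (1 - (7/17))
S = 80 / (10/17)
S = 136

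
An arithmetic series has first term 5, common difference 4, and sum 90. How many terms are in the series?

Using S = n/2 × [2a + (n-1)d]
90 = n/2 × [2(5) + (n-1)(4)]
90 = n/2 × [10 + 4n - 4]
180 = n × [6 + 4n]
4n² + (6)n - 180 = 0
Discriminant: Δ = (6)² - 4(4)(-180) = 36 + 2880 = 2916
√Δ = 54
n = [-(6) + √Δ] / (2·4) = (-6 + 54) / 8 = 48 / 8 = 6
(The negative root is discarded since n must be a positive integer.)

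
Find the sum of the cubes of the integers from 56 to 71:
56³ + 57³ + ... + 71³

Use ∑_{k=1}^{n} k³ = [n(n+1)/2]², then subtract the first 55 terms.
∑_{k=1}^{71} k³ = [71×72/2]² = 2556² = 6533136
∑_{k=1}^{55} k³ = [55×56/2]² = 1540² = 2371600
∑_{k=56}^{71} k³ = 6533136 - 2371600 = 4161536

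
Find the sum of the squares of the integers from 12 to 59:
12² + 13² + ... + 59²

Use ∑_{k=1}^{n} k² = n(n+1)(2n+1)/6, then subtract the first 11 terms.
∑_{k=1}^{59} k² = 59×60×119/6 = 70210
∑_{k=1}^{11} k² = 11×12×23/6 = 506
∑_{k=12}^{59} k² = 70210 - 506 = 69704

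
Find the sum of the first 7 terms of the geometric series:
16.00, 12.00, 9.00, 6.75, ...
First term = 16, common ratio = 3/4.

Sₙ = a(1 - rⁿ) / (1 - r)
S_7 = 16(1 - (3/4)^7) / (1 - (3/4))
S_7 = 16(1 - (2187/16384)) / (1/4)
S_7 = 14197/256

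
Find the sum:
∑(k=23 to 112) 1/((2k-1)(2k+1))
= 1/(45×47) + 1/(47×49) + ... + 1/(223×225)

Partial fractions: 1/((2k-1)(2k+1)) = (1/2)[1/(2k-1) - 1/(2k+1)]
The series telescopes:
= (1/2)[1/45 - 1/225]
= 2/225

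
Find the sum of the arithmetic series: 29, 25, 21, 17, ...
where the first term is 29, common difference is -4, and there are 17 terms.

Sₙ = n/2 × (first + last)
Last term = a + (n-1)d = 29 + (17-1)×(-4) = -35
S_17 = 17/2 × (29 + (-35))
S_17 = 17/2 × (-6) = -51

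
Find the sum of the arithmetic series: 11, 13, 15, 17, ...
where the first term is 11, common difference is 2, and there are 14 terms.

Sₙ = n/2 × (first + last)
Last term = a + (n-1)d = 11 + (14-1)×2 = 37
S_14 = 14/2 × (11 + 37)
S_14 = 14/2 × 48 = 336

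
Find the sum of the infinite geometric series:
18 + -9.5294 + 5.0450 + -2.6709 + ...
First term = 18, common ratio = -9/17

For |r| < 1, S = a / (1 - r)
S = 18 / (1 - (-9/17))
S = 18 / (26/17)
S = 153/13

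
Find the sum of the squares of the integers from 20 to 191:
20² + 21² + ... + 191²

Use ∑_{k=1}^{n} k² = n(n+1)(2n+1)/6, then subtract the first 19 terms.
∑_{k=1}^{191} k² = 191×192×383/6 = 2340896
∑_{k=1}^{19} k² = 19×20×39/6 = 2470
∑_{k=20}^{191} k² = 2340896 - 2470 = 2338426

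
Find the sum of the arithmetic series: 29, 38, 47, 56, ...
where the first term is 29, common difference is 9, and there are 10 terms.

Sₙ = n/2 × (first + last)
Last term = a + (n-1)d = 29 + (10-1)×9 = 110
S_10 = 10/2 × (29 + 110)
S_10 = 10/2 × 139 = 695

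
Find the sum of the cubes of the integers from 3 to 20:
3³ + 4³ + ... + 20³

Use ∑_{k=1}^{n} k³ = [n(n+1)/2]², then subtract the first 2 terms.
∑_{k=1}^{20} k³ = [20×21/2]² = 210² = 44100
∑_{k=1}^{2} k³ = [2×3/2]² = 3² = 9
∑_{k=3}^{20} k³ = 44100 - 9 = 44091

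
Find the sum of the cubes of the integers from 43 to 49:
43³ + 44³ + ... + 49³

Use ∑_{k=1}^{n} k³ = [n(n+1)/2]², then subtract the first 42 terms.
∑_{k=1}^{49} k³ = [49×50/2]² = 1225² = 1500625
∑_{k=1}^{42} k³ = [42×43/2]² = 903² = 815409
∑_{k=43}^{49} k³ = 1500625 - 815409 = 685216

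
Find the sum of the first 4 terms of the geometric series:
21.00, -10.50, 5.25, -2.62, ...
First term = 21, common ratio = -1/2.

Sₙ = a(1 - rⁿ) / (1 - r)
S_4 = 21(1 - (-1/2)^4) / (1 - (-1/2))
S_4 = 21(1 - (1/16)) / (3/2)
S_4 = 105/8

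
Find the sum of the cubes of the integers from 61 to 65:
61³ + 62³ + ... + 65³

Use ∑_{k=1}^{n} k³ = [n(n+1)/2]², then subtract the first 60 terms.
∑_{k=1}^{65} k³ = [65×66/2]² = 2145² = 4601025
∑_{k=1}^{60} k³ = [60×61/2]² = 1830² = 3348900
∑_{k=61}^{65} k³ = 4601025 - 3348900 = 1252125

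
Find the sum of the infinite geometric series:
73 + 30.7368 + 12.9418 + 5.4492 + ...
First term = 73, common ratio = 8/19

For |r| < 1, S = a / (1 - r)
S = 73 / (1 - (8/19))
S = 73 / (11/19)
S = 1387/11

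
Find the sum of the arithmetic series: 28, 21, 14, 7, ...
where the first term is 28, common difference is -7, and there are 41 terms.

Sₙ = n/2 × (first + last)
Last term = a + (n-1)d = 28 + (41-1)×(-7) = -252
S_41 = 41/2 × (28 + (-252))
S_41 = 41/2 × (-224) = -4592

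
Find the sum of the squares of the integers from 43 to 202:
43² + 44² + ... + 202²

Use ∑_{k=1}^{n} k² = n(n+1)(2n+1)/6, then subtract the first 42 terms.
∑_{k=1}^{202} k² = 202×203×405/6 = 2767905
∑_{k=1}^{42} k² = 42×43×85/6 = 25585
∑_{k=43}^{202} k² = 2767905 - 25585 = 2742320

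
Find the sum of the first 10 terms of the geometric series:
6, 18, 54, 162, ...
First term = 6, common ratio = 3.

Sₙ = a(1 - rⁿ) / (1 - r)
S_10 = 6(1 - 3^10) / (1 - 3)
S_10 = 6(1 - 59049) / (-2)
S_10 = 177144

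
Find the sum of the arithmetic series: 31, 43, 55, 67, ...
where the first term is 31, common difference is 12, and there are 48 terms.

Sₙ = n/2 × (first + last)
Last term = a + (n-1)d = 31 + (48-1)×12 = 595
S_48 = 48/2 × (31 + 595)
S_48 = 48/2 × 626 = 15024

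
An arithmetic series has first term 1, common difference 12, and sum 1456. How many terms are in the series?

Using S = n/2 × [2a + (n-1)d]
1456 = n/2 × [2(1) + (n-1)(12)]
1456 = n/2 × [2 + 12n - 12]
2912 = n × [-10 + 12n]
12n² + (-10)n - 2912 = 0
Discriminant: Δ = (-10)² - 4(12)(-2912) = 100 + 139776 = 139876
√Δ = 374
n = [-(-10) + √Δ] / (2·12) = (10 + 374) / 24 = 384 / 24 = 16
(The negative root is discarded since n must be a positive integer.)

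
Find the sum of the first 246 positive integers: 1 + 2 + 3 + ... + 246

Formula: ∑k = n(n+1)/2
= 246×247/2
= 60762/2
= 30381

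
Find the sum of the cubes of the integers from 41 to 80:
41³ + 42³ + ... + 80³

Use ∑_{k=1}^{n} k³ = [n(n+1)/2]², then subtract the first 40 terms.
∑_{k=1}^{80} k³ = [80×81/2]² = 3240² = 10497600
∑_{k=1}^{40} k³ = [40×41/2]² = 820² = 672400
∑_{k=41}^{80} k³ = 10497600 - 672400 = 9825200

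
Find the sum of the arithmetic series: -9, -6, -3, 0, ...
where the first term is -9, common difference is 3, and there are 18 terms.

Sₙ = n/2 × (first + last)
Last term = a + (n-1)d = -9 + (18-1)×3 = 42
S_18 = 18/2 × (-9 + 42)
S_18 = 18/2 × 33 = 297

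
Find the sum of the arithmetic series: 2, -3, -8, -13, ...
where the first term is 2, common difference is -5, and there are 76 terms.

Sₙ = n/2 × (first + last)
Last term = a + (n-1)d = 2 + (76-1)×(-5) = -373
S_76 = 76/2 × (2 + (-373))
S_76 = 76/2 × (-371) = -14098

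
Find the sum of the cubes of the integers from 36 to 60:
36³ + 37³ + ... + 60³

Use ∑_{k=1}^{n} k³ = [n(n+1)/2]², then subtract the first 35 terms.
∑_{k=1}^{60} k³ = [60×61/2]² = 1830² = 3348900
∑_{k=1}^{35} k³ = [35×36/2]² = 630² = 396900
∑_{k=36}^{60} k³ = 3348900 - 396900 = 2952000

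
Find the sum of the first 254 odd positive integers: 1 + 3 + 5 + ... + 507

Sum of first n odd numbers = n²
= 254²
= 64516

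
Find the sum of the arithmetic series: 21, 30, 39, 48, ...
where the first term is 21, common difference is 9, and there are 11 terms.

Sₙ = n/2 × (first + last)
Last term = a + (n-1)d = 21 + (11-1)×9 = 111
S_11 = 11/2 × (21 + 111)
S_11 = 11/2 × 132 = 726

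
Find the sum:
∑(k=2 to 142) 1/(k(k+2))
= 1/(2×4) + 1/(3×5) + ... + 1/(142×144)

Partial fractions: 1/(k(k+2)) = (1/2)[1/k - 1/(k+2)]
Telescoping leaves the first two and last two terms:
= (1/2)[1/2 + 1/3 - 1/143 - 1/144]
= 16873/41184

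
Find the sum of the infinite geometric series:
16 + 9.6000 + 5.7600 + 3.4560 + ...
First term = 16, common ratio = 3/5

For |r| < 1, S = a / (1 - r)
S = 16 / (1 - (3/5))
S = 16 / (2/5)
S = 40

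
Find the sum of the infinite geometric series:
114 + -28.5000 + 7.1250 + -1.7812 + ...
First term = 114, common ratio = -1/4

For |r| < 1, S = a / (1 - r)
S = 114 / (1 - (-1/4))
S = 114 / (5/4)
S = 456/5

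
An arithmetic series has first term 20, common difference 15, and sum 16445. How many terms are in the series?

Using S = n/2 × [2a + (n-1)d]
16445 = n/2 × [2(20) + (n-1)(15)]
16445 = n/2 × [40 + 15n - 15]
32890 = n × [25 + 15n]
15n² + (25)n - 32890 = 0
Discriminant: Δ = (25)² - 4(15)(-32890) = 625 + 1973400 = 1974025
√Δ = 1405
n = [-(25) + √Δ] / (2·15) = (-25 + 1405) / 30 = 1380 / 30 = 46
(The negative root is discarded since n must be a positive integer.)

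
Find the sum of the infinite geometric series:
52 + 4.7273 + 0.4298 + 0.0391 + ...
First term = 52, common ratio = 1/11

For |r| < 1, S = a / (1 - r)
S = 52 / (1 - (1/11))
S = 52 / (10/11)
S = 286/5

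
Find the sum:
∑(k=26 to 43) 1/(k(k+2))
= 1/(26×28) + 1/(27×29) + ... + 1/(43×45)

Partial fractions: 1/(k(k+2)) = (1/2)[1/k - 1/(k+2)]
Telescoping leaves the first two and last two terms:
= (1/2)[1/26 + 1/27 - 1/44 - 1/45]
= 2359/154440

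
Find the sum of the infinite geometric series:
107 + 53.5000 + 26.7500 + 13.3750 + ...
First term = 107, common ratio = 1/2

For |r| < 1, S = a / (1 - r)
S = 107 / (1 - (1/2))
S = 107 / (1/2)
S = 214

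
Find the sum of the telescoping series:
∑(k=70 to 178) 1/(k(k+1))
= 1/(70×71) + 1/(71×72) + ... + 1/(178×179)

Partial fractions: 1/(k(k+1)) = 1/k - 1/(k+1)
The series telescopes:
= (1/70 - 1/71) + (1/71 - 1/72) + ... + (1/178 - 1/179)
= 1/70 - 1/179
= 109/12530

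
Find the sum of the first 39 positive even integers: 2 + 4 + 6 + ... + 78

Sum of first n even numbers = n(n+1)
= 39×40
= 1560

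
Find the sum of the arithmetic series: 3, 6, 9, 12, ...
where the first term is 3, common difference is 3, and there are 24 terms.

Sₙ = n/2 × (first + last)
Last term = a + (n-1)d = 3 + (24-1)×3 = 72
S_24 = 24/2 × (3 + 72)
S_24 = 24/2 × 75 = 900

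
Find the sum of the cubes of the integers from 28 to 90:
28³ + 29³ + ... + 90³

Use ∑_{k=1}^{n} k³ = [n(n+1)/2]², then subtract the first 27 terms.
∑_{k=1}^{90} k³ = [90×91/2]² = 4095² = 16769025
∑_{k=1}^{27} k³ = [27×28/2]² = 378² = 142884
∑_{k=28}^{90} k³ = 16769025 - 142884 = 16626141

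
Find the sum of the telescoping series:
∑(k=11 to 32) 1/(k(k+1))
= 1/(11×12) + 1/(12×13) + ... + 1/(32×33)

Partial fractions: 1/(k(k+1)) = 1/k - 1/(k+1)
The series telescopes:
= (1/11 - 1/12) + (1/12 - 1/13) + ... + (1/32 - 1/33)
= 1/11 - 1/33
= 2/33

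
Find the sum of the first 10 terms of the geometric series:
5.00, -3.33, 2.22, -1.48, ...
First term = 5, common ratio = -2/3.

Sₙ = a(1 - rⁿ) / (1 - r)
S_10 = 5(1 - (-2/3)^10) / (1 - (-2/3))
S_10 = 5(1 - (1024/59049)) / (5/3)
S_10 = 58025/19683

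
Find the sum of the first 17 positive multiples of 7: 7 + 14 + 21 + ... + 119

Factor out 7: = 7(1 + 2 + ... + 17) = 7 × n(n+1)/2
= 7 × 17×18/2
= 7 × 153
= 1071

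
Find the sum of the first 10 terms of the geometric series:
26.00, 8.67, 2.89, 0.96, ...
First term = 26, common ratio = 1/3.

Sₙ = a(1 - rⁿ) / (1 - r)
S_10 = 26(1 - (1/3)^10) / (1 - (1/3))
S_10 = 26(1 - (1/59049)) / (2/3)
S_10 = 767624/19683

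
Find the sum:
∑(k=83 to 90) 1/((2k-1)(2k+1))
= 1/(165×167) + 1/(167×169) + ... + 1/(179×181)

Partial fractions: 1/((2k-1)(2k+1)) = (1/2)[1/(2k-1) - 1/(2k+1)]
The series telescopes:
= (1/2)[1/165 - 1/181]
= 8/29865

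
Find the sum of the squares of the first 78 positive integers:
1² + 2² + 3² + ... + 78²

Formula: ∑k² = n(n+1)(2n+1)/6
= 78×79×157/6
= 967434/6
= 161239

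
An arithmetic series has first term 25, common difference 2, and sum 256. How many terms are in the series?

Using S = n/2 × [2a + (n-1)d]
256 = n/2 × [2(25) + (n-1)(2)]
256 = n/2 × [50 + 2n - 2]
512 = n × [48 + 2n]
2n² + (48)n - 512 = 0
Discriminant: Δ = (48)² - 4(2)(-512) = 2304 + 4096 = 6400
√Δ = 80
n = [-(48) + √Δ] / (2·2) = (-48 + 80) / 4 = 32 / 4 = 8
(The negative root is discarded since n must be a positive integer.)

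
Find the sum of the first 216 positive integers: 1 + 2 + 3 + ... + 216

Formula: ∑k = n(n+1)/2
= 216×217/2
= 46872/2
= 23436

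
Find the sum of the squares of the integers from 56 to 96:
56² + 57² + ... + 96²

Use ∑_{k=1}^{n} k² = n(n+1)(2n+1)/6, then subtract the first 55 terms.
∑_{k=1}^{96} k² = 96×97×193/6 = 299536
∑_{k=1}^{55} k² = 55×56×111/6 = 56980
∑_{k=56}^{96} k² = 299536 - 56980 = 242556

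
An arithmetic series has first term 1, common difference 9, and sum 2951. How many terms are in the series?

Using S = n/2 × [2a + (n-1)d]
2951 = n/2 × [2(1) + (n-1)(9)]
2951 = n/2 × [2 + 9n - 9]
5902 = n × [-7 + 9n]
9n² + (-7)n - 5902 = 0
Discriminant: Δ = (-7)² - 4(9)(-5902) = 49 + 212472 = 212521
√Δ = 461
n = [-(-7) + √Δ] / (2·9) = (7 + 461) / 18 = 468 / 18 = 26
(The negative root is discarded since n must be a positive integer.)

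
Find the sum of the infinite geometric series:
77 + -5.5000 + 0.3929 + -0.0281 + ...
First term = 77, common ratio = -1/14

For |r| < 1, S = a / (1 - r)
S = 77 / (1 - (-1/14))
S = 77 / (15/14)
S = 1078/15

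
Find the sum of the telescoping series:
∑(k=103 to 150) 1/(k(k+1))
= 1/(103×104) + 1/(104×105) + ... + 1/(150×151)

Partial fractions: 1/(k(k+1)) = 1/k - 1/(k+1)
The series telescopes:
= (1/103 - 1/104) + (1/104 - 1/105) + ... + (1/150 - 1/151)
= 1/103 - 1/151
= 48/15553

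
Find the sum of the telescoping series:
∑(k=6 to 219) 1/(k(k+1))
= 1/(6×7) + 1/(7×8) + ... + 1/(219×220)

Partial fractions: 1/(k(k+1)) = 1/k - 1/(k+1)
The series telescopes:
= (1/6 - 1/7) + (1/7 - 1/8) + ... + (1/219 - 1/220)
= 1/6 - 1/220
= 107/660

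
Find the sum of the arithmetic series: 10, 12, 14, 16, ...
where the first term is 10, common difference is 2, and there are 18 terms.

Sₙ = n/2 × (first + last)
Last term = a + (n-1)d = 10 + (18-1)×2 = 44
S_18 = 18/2 × (10 + 44)
S_18 = 18/2 × 54 = 486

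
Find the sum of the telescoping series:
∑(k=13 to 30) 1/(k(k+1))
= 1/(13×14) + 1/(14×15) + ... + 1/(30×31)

Partial fractions: 1/(k(k+1)) = 1/k - 1/(k+1)
The series telescopes:
= (1/13 - 1/14) + (1/14 - 1/15) + ... + (1/30 - 1/31)
= 1/13 - 1/31
= 18/403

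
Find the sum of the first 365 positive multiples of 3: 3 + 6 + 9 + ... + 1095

Factor out 3: = 3(1 + 2 + ... + 365) = 3 × n(n+1)/2
= 3 × 365×366/2
= 3 × 66795
= 200385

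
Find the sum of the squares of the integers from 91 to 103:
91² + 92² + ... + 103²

Use ∑_{k=1}^{n} k² = n(n+1)(2n+1)/6, then subtract the first 90 terms.
∑_{k=1}^{103} k² = 103×104×207/6 = 369564
∑_{k=1}^{90} k² = 90×91×181/6 = 247065
∑_{k=91}^{103} k² = 369564 - 247065 = 122499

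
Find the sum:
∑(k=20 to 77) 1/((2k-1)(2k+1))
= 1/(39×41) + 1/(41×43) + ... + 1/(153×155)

Partial fractions: 1/((2k-1)(2k+1)) = (1/2)[1/(2k-1) - 1/(2k+1)]
The series telescopes:
= (1/2)[1/39 - 1/155]
= 58/6045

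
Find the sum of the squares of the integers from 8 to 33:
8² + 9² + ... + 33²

Use ∑_{k=1}^{n} k² = n(n+1)(2n+1)/6, then subtract the first 7 terms.
∑_{k=1}^{33} k² = 33×34×67/6 = 12529
∑_{k=1}^{7} k² = 7×8×15/6 = 140
∑_{k=8}^{33} k² = 12529 - 140 = 12389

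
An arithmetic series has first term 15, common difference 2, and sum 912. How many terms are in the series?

Using S = n/2 × [2a + (n-1)d]
912 = n/2 × [2(15) + (n-1)(2)]
912 = n/2 × [30 + 2n - 2]
1824 = n × [28 + 2n]
2n² + (28)n - 1824 = 0
Discriminant: Δ = (28)² - 4(2)(-1824) = 784 + 14592 = 15376
√Δ = 124
n = [-(28) + √Δ] / (2·2) = (-28 + 124) / 4 = 96 / 4 = 24
(The negative root is discarded since n must be a positive integer.)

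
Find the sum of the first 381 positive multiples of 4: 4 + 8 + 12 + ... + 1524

Factor out 4: = 4(1 + 2 + ... + 381) = 4 × n(n+1)/2
= 4 × 381×382/2
= 4 × 72771
= 291084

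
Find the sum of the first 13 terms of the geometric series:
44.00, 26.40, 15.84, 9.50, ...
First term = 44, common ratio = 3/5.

Sₙ = a(1 - rⁿ) / (1 - r)
S_13 = 44(1 - (3/5)^13) / (1 - (3/5))
S_13 = 44(1 - (1594323/1220703125)) / (2/5)
S_13 = 26820393644/244140625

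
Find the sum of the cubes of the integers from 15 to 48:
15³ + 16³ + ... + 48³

Use ∑_{k=1}^{n} k³ = [n(n+1)/2]², then subtract the first 14 terms.
∑_{k=1}^{48} k³ = [48×49/2]² = 1176² = 1382976
∑_{k=1}^{14} k³ = [14×15/2]² = 105² = 11025
∑_{k=15}^{48} k³ = 1382976 - 11025 = 1371951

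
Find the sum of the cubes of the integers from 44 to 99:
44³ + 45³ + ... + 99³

Use ∑_{k=1}^{n} k³ = [n(n+1)/2]², then subtract the first 43 terms.
∑_{k=1}^{99} k³ = [99×100/2]² = 4950² = 24502500
∑_{k=1}^{43} k³ = [43×44/2]² = 946² = 894916
∑_{k=44}^{99} k³ = 24502500 - 894916 = 23607584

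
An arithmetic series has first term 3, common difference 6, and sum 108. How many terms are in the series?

Using S = n/2 × [2a + (n-1)d]
108 = n/2 × [2(3) + (n-1)(6)]
108 = n/2 × [6 + 6n - 6]
216 = n × [0 + 6n]
6n² + (0)n - 216 = 0
Discriminant: Δ = (0)² - 4(6)(-216) = 0 + 5184 = 5184
√Δ = 72
n = [-(0) + √Δ] / (2·6) = (0 + 72) / 12 = 72 / 12 = 6
(The negative root is discarded since n must be a positive integer.)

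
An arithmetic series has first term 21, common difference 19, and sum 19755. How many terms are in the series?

Using S = n/2 × [2a + (n-1)d]
19755 = n/2 × [2(21) + (n-1)(19)]
19755 = n/2 × [42 + 19n - 19]
39510 = n × [23 + 19n]
19n² + (23)n - 39510 = 0
Discriminant: Δ = (23)² - 4(19)(-39510) = 529 + 3002760 = 3003289
√Δ = 1733
n = [-(23) + √Δ] / (2·19) = (-23 + 1733) / 38 = 1710 / 38 = 45
(The negative root is discarded since n must be a positive integer.)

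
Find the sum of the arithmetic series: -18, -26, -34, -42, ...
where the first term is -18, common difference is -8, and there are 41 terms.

Sₙ = n/2 × (first + last)
Last term = a + (n-1)d = -18 + (41-1)×(-8) = -338
S_41 = 41/2 × (-18 + (-338))
S_41 = 41/2 × (-356) = -7298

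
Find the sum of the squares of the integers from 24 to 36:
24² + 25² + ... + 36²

Use ∑_{k=1}^{n} k² = n(n+1)(2n+1)/6, then subtract the first 23 terms.
∑_{k=1}^{36} k² = 36×37×73/6 = 16206
∑_{k=1}^{23} k² = 23×24×47/6 = 4324
∑_{k=24}^{36} k² = 16206 - 4324 = 11882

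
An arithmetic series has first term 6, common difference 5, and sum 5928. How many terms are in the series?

Using S = n/2 × [2a + (n-1)d]
5928 = n/2 × [2(6) + (n-1)(5)]
5928 = n/2 × [12 + 5n - 5]
11856 = n × [7 + 5n]
5n² + (7)n - 11856 = 0
Discriminant: Δ = (7)² - 4(5)(-11856) = 49 + 237120 = 237169
√Δ = 487
n = [-(7) + √Δ] / (2·5) = (-7 + 487) / 10 = 480 / 10 = 48
(The negative root is discarded since n must be a positive integer.)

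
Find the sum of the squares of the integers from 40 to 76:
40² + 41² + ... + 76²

Use ∑_{k=1}^{n} k² = n(n+1)(2n+1)/6, then subtract the first 39 terms.
∑_{k=1}^{76} k² = 76×77×153/6 = 149226
∑_{k=1}^{39} k² = 39×40×79/6 = 20540
∑_{k=40}^{76} k² = 149226 - 20540 = 128686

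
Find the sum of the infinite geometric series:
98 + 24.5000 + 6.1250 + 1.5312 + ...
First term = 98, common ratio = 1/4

For |r| < 1, S = a / (1 - r)
S = 98 / (1 - (1/4))
S = 98 / (3/4)
S = 392/3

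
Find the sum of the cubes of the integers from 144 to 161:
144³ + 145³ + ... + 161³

Use ∑_{k=1}^{n} k³ = [n(n+1)/2]², then subtract the first 143 terms.
∑_{k=1}^{161} k³ = [161×162/2]² = 13041² = 170067681
∑_{k=1}^{143} k³ = [143×144/2]² = 10296² = 106007616
∑_{k=144}^{161} k³ = 170067681 - 106007616 = 64060065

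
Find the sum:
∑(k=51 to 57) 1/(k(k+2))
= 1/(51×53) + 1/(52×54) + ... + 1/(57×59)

Partial fractions: 1/(k(k+2)) = (1/2)[1/k - 1/(k+2)]
Telescoping leaves the first two and last two terms:
= (1/2)[1/51 + 1/52 - 1/58 - 1/59]
= 21091/9075144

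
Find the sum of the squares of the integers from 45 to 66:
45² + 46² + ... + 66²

Use ∑_{k=1}^{n} k² = n(n+1)(2n+1)/6, then subtract the first 44 terms.
∑_{k=1}^{66} k² = 66×67×133/6 = 98021
∑_{k=1}^{44} k² = 44×45×89/6 = 29370
∑_{k=45}^{66} k² = 98021 - 29370 = 68651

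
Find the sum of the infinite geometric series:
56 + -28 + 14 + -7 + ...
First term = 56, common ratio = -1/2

For |r| < 1, S = a / (1 - r)
S = 56 / (1 - (-1/2))
S = 56 / (3/2)
S = 112/3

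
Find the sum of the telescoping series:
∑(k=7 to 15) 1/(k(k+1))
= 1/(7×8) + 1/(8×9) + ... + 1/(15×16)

Partial fractions: 1/(k(k+1)) = 1/k - 1/(k+1)
The series telescopes:
= (1/7 - 1/8) + (1/8 - 1/9) + ... + (1/15 - 1/16)
= 1/7 - 1/16
= 9/112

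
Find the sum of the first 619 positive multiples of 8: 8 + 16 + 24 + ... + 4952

Factor out 8: = 8(1 + 2 + ... + 619) = 8 × n(n+1)/2
= 8 × 619×620/2
= 8 × 191890
= 1535120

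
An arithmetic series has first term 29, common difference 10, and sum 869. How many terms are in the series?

Using S = n/2 × [2a + (n-1)d]
869 = n/2 × [2(29) + (n-1)(10)]
869 = n/2 × [58 + 10n - 10]
1738 = n × [48 + 10n]
10n² + (48)n - 1738 = 0
Discriminant: Δ = (48)² - 4(10)(-1738) = 2304 + 69520 = 71824
√Δ = 268
n = [-(48) + √Δ] / (2·10) = (-48 + 268) / 20 = 220 / 20 = 11
(The negative root is discarded since n must be a positive integer.)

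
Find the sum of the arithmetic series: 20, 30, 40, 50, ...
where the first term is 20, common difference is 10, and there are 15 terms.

Sₙ = n/2 × (first + last)
Last term = a + (n-1)d = 20 + (15-1)×10 = 160
S_15 = 15/2 × (20 + 160)
S_15 = 15/2 × 180 = 1350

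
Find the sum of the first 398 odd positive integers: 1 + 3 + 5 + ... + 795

Sum of first n odd numbers = n²
= 398²
= 158404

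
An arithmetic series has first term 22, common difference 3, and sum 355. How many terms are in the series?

Using S = n/2 × [2a + (n-1)d]
355 = n/2 × [2(22) + (n-1)(3)]
355 = n/2 × [44 + 3n - 3]
710 = n × [41 + 3n]
3n² + (41)n - 710 = 0
Discriminant: Δ = (41)² - 4(3)(-710) = 1681 + 8520 = 10201
√Δ = 101
n = [-(41) + √Δ] / (2·3) = (-41 + 101) / 6 = 60 / 6 = 10
(The negative root is discarded since n must be a positive integer.)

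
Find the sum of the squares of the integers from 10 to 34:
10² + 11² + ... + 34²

Use ∑_{k=1}^{n} k² = n(n+1)(2n+1)/6, then subtract the first 9 terms.
∑_{k=1}^{34} k² = 34×35×69/6 = 13685
∑_{k=1}^{9} k² = 9×10×19/6 = 285
∑_{k=10}^{34} k² = 13685 - 285 = 13400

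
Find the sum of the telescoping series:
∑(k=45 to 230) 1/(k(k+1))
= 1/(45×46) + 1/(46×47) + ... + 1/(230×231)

Partial fractions: 1/(k(k+1)) = 1/k - 1/(k+1)
The series telescopes:
= (1/45 - 1/46) + (1/46 - 1/47) + ... + (1/230 - 1/231)
= 1/45 - 1/231
= 62/3465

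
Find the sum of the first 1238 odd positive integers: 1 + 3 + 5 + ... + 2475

Sum of first n odd numbers = n²
= 1238²
= 1532644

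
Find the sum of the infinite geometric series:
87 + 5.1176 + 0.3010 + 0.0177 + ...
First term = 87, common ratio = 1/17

For |r| < 1, S = a / (1 - r)
S = 87 / (1 - (1/17))
S = 87 / (16/17)
S = 1479/16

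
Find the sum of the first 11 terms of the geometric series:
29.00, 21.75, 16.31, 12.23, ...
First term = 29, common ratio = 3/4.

Sₙ = a(1 - rⁿ) / (1 - r)
S_11 = 29(1 - (3/4)^11) / (1 - (3/4))
S_11 = 29(1 - (177147/4194304)) / (1/4)
S_11 = 116497553/1048576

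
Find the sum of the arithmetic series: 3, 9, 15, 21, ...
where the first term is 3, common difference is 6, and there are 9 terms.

Sₙ = n/2 × (first + last)
Last term = a + (n-1)d = 3 + (9-1)×6 = 51
S_9 = 9/2 × (3 + 51)
S_9 = 9/2 × 54 = 243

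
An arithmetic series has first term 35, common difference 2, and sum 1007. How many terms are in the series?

Using S = n/2 × [2a + (n-1)d]
1007 = n/2 × [2(35) + (n-1)(2)]
1007 = n/2 × [70 + 2n - 2]
2014 = n × [68 + 2n]
2n² + (68)n - 2014 = 0
Discriminant: Δ = (68)² - 4(2)(-2014) = 4624 + 16112 = 20736
√Δ = 144
n = [-(68) + √Δ] / (2·2) = (-68 + 144) / 4 = 76 / 4 = 19
(The negative root is discarded since n must be a positive integer.)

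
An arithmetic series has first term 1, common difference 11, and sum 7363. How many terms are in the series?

Using S = n/2 × [2a + (n-1)d]
7363 = n/2 × [2(1) + (n-1)(11)]
7363 = n/2 × [2 + 11n - 11]
14726 = n × [-9 + 11n]
11n² + (-9)n - 14726 = 0
Discriminant: Δ = (-9)² - 4(11)(-14726) = 81 + 647944 = 648025
√Δ = 805
n = [-(-9) + √Δ] / (2·11) = (9 + 805) / 22 = 814 / 22 = 37
(The negative root is discarded since n must be a positive integer.)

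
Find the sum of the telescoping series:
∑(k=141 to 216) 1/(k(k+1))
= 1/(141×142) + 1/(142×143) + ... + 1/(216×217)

Partial fractions: 1/(k(k+1)) = 1/k - 1/(k+1)
The series telescopes:
= (1/141 - 1/142) + (1/142 - 1/143) + ... + (1/216 - 1/217)
= 1/141 - 1/217
= 76/30597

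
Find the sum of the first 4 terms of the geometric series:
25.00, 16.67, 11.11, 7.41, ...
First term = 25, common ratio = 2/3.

Sₙ = a(1 - rⁿ) / (1 - r)
S_4 = 25(1 - (2/3)^4) / (1 - (2/3))
S_4 = 25(1 - (16/81)) / (1/3)
S_4 = 1625/27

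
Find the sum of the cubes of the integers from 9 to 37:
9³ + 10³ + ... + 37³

Use ∑_{k=1}^{n} k³ = [n(n+1)/2]², then subtract the first 8 terms.
∑_{k=1}^{37} k³ = [37×38/2]² = 703² = 494209
∑_{k=1}^{8} k³ = [8×9/2]² = 36² = 1296
∑_{k=9}^{37} k³ = 494209 - 1296 = 492913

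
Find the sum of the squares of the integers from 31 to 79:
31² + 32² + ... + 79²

Use ∑_{k=1}^{n} k² = n(n+1)(2n+1)/6, then subtract the first 30 terms.
∑_{k=1}^{79} k² = 79×80×159/6 = 167480
∑_{k=1}^{30} k² = 30×31×61/6 = 9455
∑_{k=31}^{79} k² = 167480 - 9455 = 158025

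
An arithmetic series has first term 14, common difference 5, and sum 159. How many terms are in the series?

Using S = n/2 × [2a + (n-1)d]
159 = n/2 × [2(14) + (n-1)(5)]
159 = n/2 × [28 + 5n - 5]
318 = n × [23 + 5n]
5n² + (23)n - 318 = 0
Discriminant: Δ = (23)² - 4(5)(-318) = 529 + 6360 = 6889
√Δ = 83
n = [-(23) + √Δ] / (2·5) = (-23 + 83) / 10 = 60 / 10 = 6
(The negative root is discarded since n must be a positive integer.)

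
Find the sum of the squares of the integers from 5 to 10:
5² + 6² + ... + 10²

Use ∑_{k=1}^{n} k² = n(n+1)(2n+1)/6, then subtract the first 4 terms.
∑_{k=1}^{10} k² = 10×11×21/6 = 385
∑_{k=1}^{4} k² = 4×5×9/6 = 30
∑_{k=5}^{10} k² = 385 - 30 = 355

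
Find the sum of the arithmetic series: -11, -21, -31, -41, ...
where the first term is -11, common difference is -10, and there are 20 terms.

Sₙ = n/2 × (first + last)
Last term = a + (n-1)d = -11 + (20-1)×(-10) = -201
S_20 = 20/2 × (-11 + (-201))
S_20 = 20/2 × (-212) = -2120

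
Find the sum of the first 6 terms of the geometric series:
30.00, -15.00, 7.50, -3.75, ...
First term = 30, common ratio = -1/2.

Sₙ = a(1 - rⁿ) / (1 - r)
S_6 = 30(1 - (-1/2)^6) / (1 - (-1/2))
S_6 = 30(1 - (1/64)) / (3/2)
S_6 = 315/16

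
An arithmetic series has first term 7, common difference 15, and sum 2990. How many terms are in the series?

Using S = n/2 × [2a + (n-1)d]
2990 = n/2 × [2(7) + (n-1)(15)]
2990 = n/2 × [14 + 15n - 15]
5980 = n × [-1 + 15n]
15n² + (-1)n - 5980 = 0
Discriminant: Δ = (-1)² - 4(15)(-5980) = 1 + 358800 = 358801
√Δ = 599
n = [-(-1) + √Δ] / (2·15) = (1 + 599) / 30 = 600 / 30 = 20
(The negative root is discarded since n must be a positive integer.)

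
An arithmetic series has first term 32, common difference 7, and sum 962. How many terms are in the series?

Using S = n/2 × [2a + (n-1)d]
962 = n/2 × [2(32) + (n-1)(7)]
962 = n/2 × [64 + 7n - 7]
1924 = n × [57 + 7n]
7n² + (57)n - 1924 = 0
Discriminant: Δ = (57)² - 4(7)(-1924) = 3249 + 53872 = 57121
√Δ = 239
n = [-(57) + √Δ] / (2·7) = (-57 + 239) / 14 = 182 / 14 = 13
(The negative root is discarded since n must be a positive integer.)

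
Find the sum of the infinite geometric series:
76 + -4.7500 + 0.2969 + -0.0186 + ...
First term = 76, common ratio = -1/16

For |r| < 1, S = a / (1 - r)
S = 76 / (1 - (-1/16))
S = 76 / (17/16)
S = 1216/17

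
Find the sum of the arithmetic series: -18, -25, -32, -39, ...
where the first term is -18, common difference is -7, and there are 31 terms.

Sₙ = n/2 × (first + last)
Last term = a + (n-1)d = -18 + (31-1)×(-7) = -228
S_31 = 31/2 × (-18 + (-228))
S_31 = 31/2 × (-246) = -3813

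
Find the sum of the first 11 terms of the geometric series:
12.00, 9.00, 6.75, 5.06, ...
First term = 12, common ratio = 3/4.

Sₙ = a(1 - rⁿ) / (1 - r)
S_11 = 12(1 - (3/4)^11) / (1 - (3/4))
S_11 = 12(1 - (177147/4194304)) / (1/4)
S_11 = 12051471/262144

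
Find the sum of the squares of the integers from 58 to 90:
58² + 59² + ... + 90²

Use ∑_{k=1}^{n} k² = n(n+1)(2n+1)/6, then subtract the first 57 terms.
∑_{k=1}^{90} k² = 90×91×181/6 = 247065
∑_{k=1}^{57} k² = 57×58×115/6 = 63365
∑_{k=58}^{90} k² = 247065 - 63365 = 183700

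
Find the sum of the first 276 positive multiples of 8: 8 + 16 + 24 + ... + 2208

Factor out 8: = 8(1 + 2 + ... + 276) = 8 × n(n+1)/2
= 8 × 276×277/2
= 8 × 38226
= 305808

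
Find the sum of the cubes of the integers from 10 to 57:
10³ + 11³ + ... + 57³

Use ∑_{k=1}^{n} k³ = [n(n+1)/2]², then subtract the first 9 terms.
∑_{k=1}^{57} k³ = [57×58/2]² = 1653² = 2732409
∑_{k=1}^{9} k³ = [9×10/2]² = 45² = 2025
∑_{k=10}^{57} k³ = 2732409 - 2025 = 2730384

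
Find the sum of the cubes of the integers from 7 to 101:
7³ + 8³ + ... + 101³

Use ∑_{k=1}^{n} k³ = [n(n+1)/2]², then subtract the first 6 terms.
∑_{k=1}^{101} k³ = [101×102/2]² = 5151² = 26532801
∑_{k=1}^{6} k³ = [6×7/2]² = 21² = 441
∑_{k=7}^{101} k³ = 26532801 - 441 = 26532360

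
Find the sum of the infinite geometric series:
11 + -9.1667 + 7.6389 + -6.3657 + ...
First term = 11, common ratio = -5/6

For |r| < 1, S = a / (1 - r)
S = 11 / (1 - (-5/6))
S = 11 / (11/6)
S = 6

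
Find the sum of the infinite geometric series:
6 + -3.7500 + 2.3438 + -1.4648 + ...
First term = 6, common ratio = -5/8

For |r| < 1, S = a / (1 - r)
S = 6 / (1 - (-5/8))
S = 6 / (13/8)
S = 48/13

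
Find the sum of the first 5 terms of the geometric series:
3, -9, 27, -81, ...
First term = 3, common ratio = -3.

Sₙ = a(1 - rⁿ) / (1 - r)
S_5 = 3(1 - (-3)^5) / (1 - (-3))
S_5 = 3(1 - (-243)) / (4)
S_5 = 183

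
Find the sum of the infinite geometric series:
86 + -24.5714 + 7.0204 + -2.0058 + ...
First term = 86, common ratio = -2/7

For |r| < 1, S = a / (1 - r)
S = 86 / (1 - (-2/7))
S = 86 / (9/7)
S = 602/9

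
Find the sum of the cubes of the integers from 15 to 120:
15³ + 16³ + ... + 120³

Use ∑_{k=1}^{n} k³ = [n(n+1)/2]², then subtract the first 14 terms.
∑_{k=1}^{120} k³ = [120×121/2]² = 7260² = 52707600
∑_{k=1}^{14} k³ = [14×15/2]² = 105² = 11025
∑_{k=15}^{120} k³ = 52707600 - 11025 = 52696575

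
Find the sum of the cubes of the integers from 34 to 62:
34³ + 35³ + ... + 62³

Use ∑_{k=1}^{n} k³ = [n(n+1)/2]², then subtract the first 33 terms.
∑_{k=1}^{62} k³ = [62×63/2]² = 1953² = 3814209
∑_{k=1}^{33} k³ = [33×34/2]² = 561² = 314721
∑_{k=34}^{62} k³ = 3814209 - 314721 = 3499488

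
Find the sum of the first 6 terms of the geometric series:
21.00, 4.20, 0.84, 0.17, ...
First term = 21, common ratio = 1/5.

Sₙ = a(1 - rⁿ) / (1 - r)
S_6 = 21(1 - (1/5)^6) / (1 - (1/5))
S_6 = 21(1 - (1/15625)) / (4/5)
S_6 = 82026/3125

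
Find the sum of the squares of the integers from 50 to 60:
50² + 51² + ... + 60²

Use ∑_{k=1}^{n} k² = n(n+1)(2n+1)/6, then subtract the first 49 terms.
∑_{k=1}^{60} k² = 60×61×121/6 = 73810
∑_{k=1}^{49} k² = 49×50×99/6 = 40425
∑_{k=50}^{60} k² = 73810 - 40425 = 33385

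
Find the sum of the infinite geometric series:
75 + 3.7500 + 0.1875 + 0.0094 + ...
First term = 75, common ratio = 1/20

For |r| < 1, S = a / (1 - r)
S = 75 / (1 - (1/20))
S = 75 / (19/20)
S = 1500/19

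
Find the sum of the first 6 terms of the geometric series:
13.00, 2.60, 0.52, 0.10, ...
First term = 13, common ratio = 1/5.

Sₙ = a(1 - rⁿ) / (1 - r)
S_6 = 13(1 - (1/5)^6) / (1 - (1/5))
S_6 = 13(1 - (1/15625)) / (4/5)
S_6 = 50778/3125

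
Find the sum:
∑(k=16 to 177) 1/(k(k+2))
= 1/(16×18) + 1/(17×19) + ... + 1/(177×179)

Partial fractions: 1/(k(k+2)) = (1/2)[1/k - 1/(k+2)]
Telescoping leaves the first two and last two terms:
= (1/2)[1/16 + 1/17 - 1/178 - 1/179]
= 477171/8666464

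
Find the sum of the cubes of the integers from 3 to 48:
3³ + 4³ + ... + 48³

Use ∑_{k=1}^{n} k³ = [n(n+1)/2]², then subtract the first 2 terms.
∑_{k=1}^{48} k³ = [48×49/2]² = 1176² = 1382976
∑_{k=1}^{2} k³ = [2×3/2]² = 3² = 9
∑_{k=3}^{48} k³ = 1382976 - 9 = 1382967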